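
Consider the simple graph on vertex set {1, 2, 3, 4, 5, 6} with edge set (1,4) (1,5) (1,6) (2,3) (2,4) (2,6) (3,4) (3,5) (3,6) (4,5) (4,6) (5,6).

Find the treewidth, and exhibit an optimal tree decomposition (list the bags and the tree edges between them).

Each bag holds 4 vertices, so the decomposition has width 3, which upper-bounds the treewidth. On the other hand G contains the 4-clique {1, 4, 5, 6}. A clique must lie in a single bag of any decomposition, so no decomposition can have width below 3. Combining the bounds, tw(G) = 3.

Treewidth 3.
Bags: B1 = {2, 3, 4, 6}  B2 = {3, 4, 5, 6}  B3 = {1, 4, 5, 6}
Tree: B1–B2, B2–B3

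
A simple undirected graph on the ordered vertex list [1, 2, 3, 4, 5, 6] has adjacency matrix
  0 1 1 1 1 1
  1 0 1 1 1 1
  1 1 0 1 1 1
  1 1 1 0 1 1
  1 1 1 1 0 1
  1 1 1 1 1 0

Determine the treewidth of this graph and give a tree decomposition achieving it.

A single bag containing all 6 vertices is trivially a valid decomposition of width 5. Conversely, {1, 2, 3, 4, 5, 6} is a clique of size 6, and the vertices of any clique must share a bag in every tree decomposition; so some bag has ≥ 6 vertices and tw(G) ≥ 5. The upper and lower bounds meet at 5, so that is the treewidth.

Treewidth 5.
One optimal decomposition is:
Bags: B1 = {1, 2, 3, 4, 5, 6}
Tree: (single bag)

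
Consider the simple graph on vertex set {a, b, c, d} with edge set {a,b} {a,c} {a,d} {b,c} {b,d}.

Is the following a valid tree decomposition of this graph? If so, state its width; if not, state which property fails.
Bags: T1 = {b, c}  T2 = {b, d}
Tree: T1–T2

A tree decomposition must satisfy three properties: every vertex lies in some bag; for every edge, both endpoints lie together in some bag; and for every vertex, the bags containing it form a connected subtree. Here vertex a appears in no bag, so the decomposition is invalid.

No — vertex a appears in no bag.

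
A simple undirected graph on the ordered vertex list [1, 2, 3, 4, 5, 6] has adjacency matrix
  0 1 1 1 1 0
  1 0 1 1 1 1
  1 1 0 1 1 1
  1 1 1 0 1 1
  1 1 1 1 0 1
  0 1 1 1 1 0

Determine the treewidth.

4

A width-4 tree decomposition is:
Bags: B1 = {2, 3, 4, 5, 6}  B2 = {1, 2, 3, 4, 5}
Tree: B1–B2
Every bag has size at most 5, so the width is 5 − 1 = 4 and tw(G) ≤ 4. Conversely, {1, 2, 3, 4, 5} is a clique of size 5, and the vertices of any clique must share a bag in every tree decomposition; so some bag has ≥ 5 vertices and tw(G) ≥ 4. The upper and lower bounds meet at 4, so that is the treewidth.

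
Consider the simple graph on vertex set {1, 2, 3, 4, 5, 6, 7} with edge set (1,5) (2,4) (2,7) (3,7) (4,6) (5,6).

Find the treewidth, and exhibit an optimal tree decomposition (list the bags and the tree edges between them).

Treewidth 1.
One optimal decomposition is:
Bags: B1 = {3, 7}  B2 = {2, 7}  B3 = {2, 4}  B4 = {4, 6}  B5 = {5, 6}  B6 = {1, 5}
Tree: B1–B2, B2–B3, B3–B4, B4–B5, B5–B6

Every bag has size at most 2, so the width is 2 − 1 = 1 and tw(G) ≤ 1. Any graph with an edge has treewidth ≥ 1, and G has the edge 3–7. The upper and lower bounds meet at 1, so that is the treewidth.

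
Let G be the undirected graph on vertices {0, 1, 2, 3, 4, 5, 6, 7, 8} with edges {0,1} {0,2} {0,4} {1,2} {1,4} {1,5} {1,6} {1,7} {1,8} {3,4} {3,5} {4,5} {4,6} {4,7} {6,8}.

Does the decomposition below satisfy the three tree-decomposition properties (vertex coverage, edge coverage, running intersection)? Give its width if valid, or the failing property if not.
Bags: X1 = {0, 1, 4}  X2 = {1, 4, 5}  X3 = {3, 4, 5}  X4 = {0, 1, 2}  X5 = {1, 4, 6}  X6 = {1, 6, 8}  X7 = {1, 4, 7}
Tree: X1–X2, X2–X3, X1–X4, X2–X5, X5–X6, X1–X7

Yes; width 2.

Vertex coverage: the bags together contain {0, 1, 2, 3, 4, 5, 6, 7, 8}, the full vertex set. Edge coverage: each edge of G has both endpoints in at least one bag. Running intersection: for every vertex, the bags containing it form a connected subtree. All three properties hold, so this is a valid tree decomposition of width max|bag| − 1 = 2, and hence tw(G) ≤ 2.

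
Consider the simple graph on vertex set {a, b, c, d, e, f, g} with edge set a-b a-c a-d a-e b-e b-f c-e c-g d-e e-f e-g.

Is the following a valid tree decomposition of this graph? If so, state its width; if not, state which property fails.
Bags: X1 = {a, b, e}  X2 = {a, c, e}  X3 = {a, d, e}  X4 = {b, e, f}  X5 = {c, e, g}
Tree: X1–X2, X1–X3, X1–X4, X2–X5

Yes; width 2.

Every vertex of G appears in some bag (union = {a, b, c, d, e, f, g}); every edge is covered by a bag; and for each vertex v the set of bags containing v is connected in the bag tree. The decomposition is therefore valid. The largest bag has 3 vertices, so the width is 2.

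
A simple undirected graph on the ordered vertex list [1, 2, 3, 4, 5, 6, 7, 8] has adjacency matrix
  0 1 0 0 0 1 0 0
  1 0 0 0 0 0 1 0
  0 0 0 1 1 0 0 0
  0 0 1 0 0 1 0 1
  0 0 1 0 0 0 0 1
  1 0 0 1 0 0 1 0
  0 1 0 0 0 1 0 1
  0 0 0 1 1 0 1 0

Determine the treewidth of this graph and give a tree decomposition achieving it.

Each bag holds 3 vertices, so the decomposition has width 2, which upper-bounds the treewidth. Since 2–1–6–7–2 is a cycle in G, G is not acyclic. Forests are exactly the graphs of treewidth ≤ 1, so tw(G) ≥ 2. The upper and lower bounds meet at 2, so that is the treewidth.

Treewidth 2.
One such decomposition:
Bags: B1 = {1, 2, 7}  B2 = {1, 6, 7}  B3 = {6, 7, 8}  B4 = {4, 6, 8}  B5 = {4, 5, 8}  B6 = {3, 4, 5}
Tree: B1–B2, B2–B3, B3–B4, B4–B5, B5–B6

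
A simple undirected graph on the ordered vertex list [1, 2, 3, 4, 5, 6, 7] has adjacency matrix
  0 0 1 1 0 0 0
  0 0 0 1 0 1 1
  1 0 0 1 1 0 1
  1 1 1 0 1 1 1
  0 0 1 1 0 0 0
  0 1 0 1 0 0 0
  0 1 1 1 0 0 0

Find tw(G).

A width-2 tree decomposition is:
Bags: B1 = {3, 4, 7}  B2 = {3, 4, 5}  B3 = {2, 4, 7}  B4 = {2, 4, 6}  B5 = {1, 3, 4}
Tree: B1–B2, B1–B3, B3–B4, B1–B5
Each bag holds 3 vertices, so the decomposition has width 2, which upper-bounds the treewidth. Conversely, {2, 4, 6} is a clique of size 3, and the vertices of any clique must share a bag in every tree decomposition; so some bag has ≥ 3 vertices and tw(G) ≥ 2. Hence tw(G) = 2 exactly.

2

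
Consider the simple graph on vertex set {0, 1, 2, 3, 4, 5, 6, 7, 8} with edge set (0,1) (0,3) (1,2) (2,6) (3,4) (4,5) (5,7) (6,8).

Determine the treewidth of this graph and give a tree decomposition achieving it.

The largest bag has 2 vertices, giving width 1; this decomposition certifies tw(G) ≤ 1. Since G has at least one edge (e.g. 8–6), it is not an edgeless graph, so tw(G) ≥ 1. Combining the bounds, tw(G) = 1.

Treewidth 1.
One optimal decomposition is:
Bags: B1 = {6, 8}  B2 = {2, 6}  B3 = {1, 2}  B4 = {0, 1}  B5 = {0, 3}  B6 = {3, 4}  B7 = {4, 5}  B8 = {5, 7}
Tree: B1–B2, B2–B3, B3–B4, B4–B5, B5–B6, B6–B7, B7–B8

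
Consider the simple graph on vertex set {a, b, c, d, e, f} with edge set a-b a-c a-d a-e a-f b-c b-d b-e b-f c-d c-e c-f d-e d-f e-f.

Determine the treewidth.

5

A width-5 tree decomposition is:
Bags: B1 = {a, b, c, d, e, f}
Tree: (single bag)
A single bag containing all 6 vertices is trivially a valid decomposition of width 5. For the lower bound, the 6 vertices {a, b, c, d, e, f} are pairwise adjacent, and any tree decomposition puts a clique entirely inside one bag — forcing width ≥ 5. Combining the bounds, tw(G) = 5.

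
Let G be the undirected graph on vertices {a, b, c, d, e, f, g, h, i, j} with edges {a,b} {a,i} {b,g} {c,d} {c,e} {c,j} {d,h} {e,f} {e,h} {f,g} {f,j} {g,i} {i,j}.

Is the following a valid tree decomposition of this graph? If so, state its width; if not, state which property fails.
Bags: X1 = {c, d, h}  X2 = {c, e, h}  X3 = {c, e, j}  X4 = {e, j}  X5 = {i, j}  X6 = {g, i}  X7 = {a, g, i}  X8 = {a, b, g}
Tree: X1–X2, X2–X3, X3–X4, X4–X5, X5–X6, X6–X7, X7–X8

No — vertex f appears in no bag.

A tree decomposition must satisfy three properties: every vertex lies in some bag; for every edge, both endpoints lie together in some bag; and for every vertex, the bags containing it form a connected subtree. Here vertex f appears in no bag, so the decomposition is invalid.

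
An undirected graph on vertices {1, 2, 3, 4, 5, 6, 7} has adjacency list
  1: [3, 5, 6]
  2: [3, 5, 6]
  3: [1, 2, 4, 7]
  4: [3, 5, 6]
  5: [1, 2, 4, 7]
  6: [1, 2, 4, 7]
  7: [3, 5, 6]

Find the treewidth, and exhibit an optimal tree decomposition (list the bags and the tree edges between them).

Treewidth 3.
One such decomposition:
Bags: B1 = {3, 4, 5, 6}  B2 = {2, 3, 5, 6}  B3 = {3, 5, 6, 7}  B4 = {1, 3, 5, 6}
Tree: B1–B2, B2–B3, B3–B4

Every bag has size at most 4, so the width is 4 − 1 = 3 and tw(G) ≤ 3. For the lower bound: the 4 vertex sets {3,4}, {2,6}, {5}, {7} are disjoint, each induces a connected subgraph, and every pair is joined by at least one edge of G. Contracting each set to a single vertex therefore yields K_{4} as a minor, and since treewidth is minor-monotone, tw(G) ≥ tw(K_{4}) = 3. Hence tw(G) = 3 exactly.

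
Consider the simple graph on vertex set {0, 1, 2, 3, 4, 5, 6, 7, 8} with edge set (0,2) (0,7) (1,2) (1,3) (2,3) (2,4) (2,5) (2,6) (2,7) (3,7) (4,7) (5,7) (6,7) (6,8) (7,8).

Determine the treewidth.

A width-2 tree decomposition is:
Bags: B1 = {0, 2, 7}  B2 = {2, 6, 7}  B3 = {2, 3, 7}  B4 = {1, 2, 3}  B5 = {6, 7, 8}  B6 = {2, 4, 7}  B7 = {2, 5, 7}
Tree: B1–B2, B2–B3, B3–B4, B2–B5, B3–B6, B1–B7
The largest bag has 3 vertices, giving width 2; this decomposition certifies tw(G) ≤ 2. For the lower bound, the 3 vertices {6, 7, 8} are pairwise adjacent, and any tree decomposition puts a clique entirely inside one bag — forcing width ≥ 2. Hence tw(G) = 2 exactly.

2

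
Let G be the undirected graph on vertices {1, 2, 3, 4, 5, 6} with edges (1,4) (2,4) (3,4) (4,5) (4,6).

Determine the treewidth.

1

A width-1 tree decomposition is:
Bags: B1 = {4, 6}  B2 = {3, 4}  B3 = {1, 4}  B4 = {4, 5}  B5 = {2, 4}
Tree: B1–B2, B2–B3, B2–B4, B1–B5
Each bag holds 2 vertices, so the decomposition has width 1, which upper-bounds the treewidth. G has an edge, so its treewidth is at least 1. Hence tw(G) = 1 exactly.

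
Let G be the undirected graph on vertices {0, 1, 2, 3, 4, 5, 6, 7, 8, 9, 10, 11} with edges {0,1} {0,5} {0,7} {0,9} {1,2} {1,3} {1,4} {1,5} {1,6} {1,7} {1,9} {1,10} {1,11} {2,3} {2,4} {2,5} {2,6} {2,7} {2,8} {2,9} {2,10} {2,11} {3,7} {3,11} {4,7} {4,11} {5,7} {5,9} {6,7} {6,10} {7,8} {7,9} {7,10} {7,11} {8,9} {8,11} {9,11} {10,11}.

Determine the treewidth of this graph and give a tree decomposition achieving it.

The largest bag has 5 vertices, giving width 4; this decomposition certifies tw(G) ≤ 4. Conversely, {2, 7, 8, 9, 11} is a clique of size 5, and the vertices of any clique must share a bag in every tree decomposition; so some bag has ≥ 5 vertices and tw(G) ≥ 4. Combining the bounds, tw(G) = 4.

Treewidth 4.
Bags: B1 = {1, 2, 5, 7, 9}  B2 = {1, 2, 7, 9, 11}  B3 = {1, 2, 4, 7, 11}  B4 = {1, 2, 7, 10, 11}  B5 = {1, 2, 3, 7, 11}  B6 = {2, 7, 8, 9, 11}  B7 = {0, 1, 5, 7, 9}  B8 = {1, 2, 6, 7, 10}
Tree: B1–B2, B2–B3, B2–B4, B2–B5, B2–B6, B1–B7, B4–B8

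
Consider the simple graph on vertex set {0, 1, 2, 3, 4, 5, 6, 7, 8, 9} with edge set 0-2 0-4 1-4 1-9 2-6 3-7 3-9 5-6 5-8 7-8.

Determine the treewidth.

2

A width-2 tree decomposition is:
Bags: B1 = {3, 7, 9}  B2 = {7, 8, 9}  B3 = {5, 8, 9}  B4 = {5, 6, 9}  B5 = {2, 6, 9}  B6 = {0, 2, 9}  B7 = {0, 4, 9}  B8 = {1, 4, 9}
Tree: B1–B2, B2–B3, B3–B4, B4–B5, B5–B6, B6–B7, B7–B8
Every bag has size at most 3, so the width is 3 − 1 = 2 and tw(G) ≤ 2. For the lower bound, G contains the cycle 9–3–7–8–5–6–2–0–4–1–9, so G is not a forest; only forests have treewidth ≤ 1, hence tw(G) ≥ 2. Hence tw(G) = 2 exactly.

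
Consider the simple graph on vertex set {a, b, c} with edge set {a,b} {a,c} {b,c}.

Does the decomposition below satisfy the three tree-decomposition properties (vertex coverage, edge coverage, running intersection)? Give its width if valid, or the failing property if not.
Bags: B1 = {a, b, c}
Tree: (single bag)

Vertex coverage: the bags together contain {a, b, c}, the full vertex set. Edge coverage: each edge of G has both endpoints in at least one bag. Running intersection: for every vertex, the bags containing it form a connected subtree. All three properties hold, so this is a valid tree decomposition of width max|bag| − 1 = 2, and hence tw(G) ≤ 2.

Yes; width 2.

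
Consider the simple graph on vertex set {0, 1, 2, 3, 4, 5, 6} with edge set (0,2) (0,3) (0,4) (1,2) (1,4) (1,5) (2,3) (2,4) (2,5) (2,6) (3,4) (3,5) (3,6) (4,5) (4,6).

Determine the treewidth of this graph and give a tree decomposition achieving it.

Treewidth 3.
Bags: B1 = {2, 3, 4, 6}  B2 = {0, 2, 3, 4}  B3 = {2, 3, 4, 5}  B4 = {1, 2, 4, 5}
Tree: B1–B2, B1–B3, B3–B4

Every bag has size at most 4, so the width is 4 − 1 = 3 and tw(G) ≤ 3. On the other hand G contains the 4-clique {1, 2, 4, 5}. A clique must lie in a single bag of any decomposition, so no decomposition can have width below 3. Therefore the treewidth is 3.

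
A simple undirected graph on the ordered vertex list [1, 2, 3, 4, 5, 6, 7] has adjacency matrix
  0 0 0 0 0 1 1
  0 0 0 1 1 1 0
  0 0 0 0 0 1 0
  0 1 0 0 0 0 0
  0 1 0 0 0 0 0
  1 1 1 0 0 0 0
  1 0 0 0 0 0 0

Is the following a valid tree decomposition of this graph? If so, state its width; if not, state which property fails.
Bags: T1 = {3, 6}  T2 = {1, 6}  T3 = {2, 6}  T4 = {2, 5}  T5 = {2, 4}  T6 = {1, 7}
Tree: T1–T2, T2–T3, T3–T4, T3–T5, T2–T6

Yes; width 1.

Checking the three conditions: (i) the bags cover all of {1, 2, 3, 4, 5, 6, 7}; (ii) for each edge, some bag contains both endpoints; (iii) the bags containing any fixed vertex form a subtree. All hold, so the decomposition is valid with width 2 − 1 = 1.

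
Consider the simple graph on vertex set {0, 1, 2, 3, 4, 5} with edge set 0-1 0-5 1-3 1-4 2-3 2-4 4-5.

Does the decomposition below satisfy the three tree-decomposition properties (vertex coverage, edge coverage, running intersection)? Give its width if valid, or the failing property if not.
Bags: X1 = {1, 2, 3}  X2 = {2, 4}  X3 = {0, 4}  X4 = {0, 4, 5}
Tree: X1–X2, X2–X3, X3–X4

No — edge (1,4) lies in no bag.

A tree decomposition must satisfy three properties: every vertex lies in some bag; for every edge, both endpoints lie together in some bag; and for every vertex, the bags containing it form a connected subtree. Here edge (1,4) lies in no bag, so the decomposition is invalid.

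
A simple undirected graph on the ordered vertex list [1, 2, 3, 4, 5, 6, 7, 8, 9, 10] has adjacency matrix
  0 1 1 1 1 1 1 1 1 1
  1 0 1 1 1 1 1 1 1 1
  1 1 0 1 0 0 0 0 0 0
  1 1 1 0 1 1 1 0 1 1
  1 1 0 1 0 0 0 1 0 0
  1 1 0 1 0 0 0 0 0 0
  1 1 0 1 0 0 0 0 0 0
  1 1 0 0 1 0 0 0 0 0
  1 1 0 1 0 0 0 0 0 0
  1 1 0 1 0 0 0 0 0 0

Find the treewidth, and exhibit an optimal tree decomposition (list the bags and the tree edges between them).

Every bag has size at most 4, so the width is 4 − 1 = 3 and tw(G) ≤ 3. Conversely, {1, 2, 5, 8} is a clique of size 4, and the vertices of any clique must share a bag in every tree decomposition; so some bag has ≥ 4 vertices and tw(G) ≥ 3. Combining the bounds, tw(G) = 3.

Treewidth 3.
One optimal decomposition is:
Bags: B1 = {1, 2, 3, 4}  B2 = {1, 2, 4, 7}  B3 = {1, 2, 4, 5}  B4 = {1, 2, 5, 8}  B5 = {1, 2, 4, 6}  B6 = {1, 2, 4, 9}  B7 = {1, 2, 4, 10}
Tree: B1–B2, B1–B3, B3–B4, B3–B5, B1–B6, B5–B7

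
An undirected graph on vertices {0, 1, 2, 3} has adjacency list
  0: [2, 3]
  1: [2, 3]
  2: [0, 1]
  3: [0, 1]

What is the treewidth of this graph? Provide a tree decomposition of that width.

Treewidth 2.
One such decomposition:
Bags: B1 = {1, 2, 3}  B2 = {0, 2, 3}
Tree: B1–B2

Every bag has size at most 3, so the width is 3 − 1 = 2 and tw(G) ≤ 2. The edges 2–1–3–0–2 form a cycle, so G is not a tree and its treewidth is at least 2. The upper and lower bounds meet at 2, so that is the treewidth.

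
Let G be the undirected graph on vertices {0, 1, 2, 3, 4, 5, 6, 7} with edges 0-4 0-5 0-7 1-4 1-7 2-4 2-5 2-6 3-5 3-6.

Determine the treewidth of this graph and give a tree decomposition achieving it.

The largest bag has 3 vertices, giving width 2; this decomposition certifies tw(G) ≤ 2. The edges 7–1–4–0–7 form a cycle, so G is not a tree and its treewidth is at least 2. Therefore the treewidth is 2.

Treewidth 2.
One such decomposition:
Bags: B1 = {0, 1, 7}  B2 = {0, 1, 4}  B3 = {0, 4, 5}  B4 = {2, 4, 5}  B5 = {2, 3, 5}  B6 = {2, 3, 6}
Tree: B1–B2, B2–B3, B3–B4, B4–B5, B5–B6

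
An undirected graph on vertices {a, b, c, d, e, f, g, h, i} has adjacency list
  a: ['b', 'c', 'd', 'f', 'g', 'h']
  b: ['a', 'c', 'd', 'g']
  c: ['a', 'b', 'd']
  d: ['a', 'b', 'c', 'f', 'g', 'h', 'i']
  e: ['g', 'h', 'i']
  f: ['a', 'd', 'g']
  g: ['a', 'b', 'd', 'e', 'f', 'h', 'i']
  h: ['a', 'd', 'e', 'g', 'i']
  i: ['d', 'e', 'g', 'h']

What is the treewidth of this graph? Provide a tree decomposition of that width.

Treewidth 3.
Bags: B1 = {a, b, d, g}  B2 = {a, b, c, d}  B3 = {a, d, g, h}  B4 = {d, g, h, i}  B5 = {e, g, h, i}  B6 = {a, d, f, g}
Tree: B1–B2, B1–B3, B3–B4, B4–B5, B1–B6

The largest bag has 4 vertices, giving width 3; this decomposition certifies tw(G) ≤ 3. On the other hand G contains the 4-clique {a, d, g, h}. A clique must lie in a single bag of any decomposition, so no decomposition can have width below 3. The upper and lower bounds meet at 3, so that is the treewidth.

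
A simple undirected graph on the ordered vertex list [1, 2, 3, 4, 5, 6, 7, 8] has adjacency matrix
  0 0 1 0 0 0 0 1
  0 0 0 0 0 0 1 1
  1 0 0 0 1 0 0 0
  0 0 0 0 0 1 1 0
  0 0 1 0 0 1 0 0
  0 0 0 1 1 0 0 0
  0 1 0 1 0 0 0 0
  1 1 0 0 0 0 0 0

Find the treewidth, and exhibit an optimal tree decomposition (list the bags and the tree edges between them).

Treewidth 2.
One such decomposition:
Bags: B1 = {4, 6, 7}  B2 = {2, 6, 7}  B3 = {2, 6, 8}  B4 = {1, 6, 8}  B5 = {1, 3, 6}  B6 = {3, 5, 6}
Tree: B1–B2, B2–B3, B3–B4, B4–B5, B5–B6

The largest bag has 3 vertices, giving width 2; this decomposition certifies tw(G) ≤ 2. The edges 6–4–7–2–8–1–3–5–6 form a cycle, so G is not a tree and its treewidth is at least 2. Therefore the treewidth is 2.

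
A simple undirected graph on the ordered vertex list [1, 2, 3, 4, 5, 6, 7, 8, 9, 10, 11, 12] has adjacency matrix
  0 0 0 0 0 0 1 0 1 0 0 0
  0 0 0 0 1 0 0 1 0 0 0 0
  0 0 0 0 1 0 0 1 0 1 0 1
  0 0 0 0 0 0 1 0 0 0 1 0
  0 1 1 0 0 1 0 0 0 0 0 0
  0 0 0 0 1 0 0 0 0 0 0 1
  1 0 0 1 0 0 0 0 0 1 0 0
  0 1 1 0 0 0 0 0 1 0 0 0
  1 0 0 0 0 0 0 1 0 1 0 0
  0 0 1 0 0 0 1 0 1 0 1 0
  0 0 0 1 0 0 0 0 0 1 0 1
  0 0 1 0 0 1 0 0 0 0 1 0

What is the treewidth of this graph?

3

A width-3 tree decomposition is:
Bags: B1 = {1, 4, 7, 11}  B2 = {1, 7, 10, 11}  B3 = {1, 9, 10, 11}  B4 = {9, 10, 11, 12}  B5 = {3, 9, 10, 12}  B6 = {3, 8, 9, 12}  B7 = {3, 6, 8, 12}  B8 = {3, 5, 6, 8}  B9 = {2, 5, 6, 8}
Tree: B1–B2, B2–B3, B3–B4, B4–B5, B5–B6, B6–B7, B7–B8, B8–B9
Each bag holds 4 vertices, so the decomposition has width 3, which upper-bounds the treewidth. For the lower bound: the 4 vertex sets {1,4,7}, {11}, {10}, {3,8,9,12} are disjoint, each induces a connected subgraph, and every pair is joined by at least one edge of G. Contracting each set to a single vertex therefore yields K_{4} as a minor, and since treewidth is minor-monotone, tw(G) ≥ tw(K_{4}) = 3. Hence tw(G) = 3 exactly.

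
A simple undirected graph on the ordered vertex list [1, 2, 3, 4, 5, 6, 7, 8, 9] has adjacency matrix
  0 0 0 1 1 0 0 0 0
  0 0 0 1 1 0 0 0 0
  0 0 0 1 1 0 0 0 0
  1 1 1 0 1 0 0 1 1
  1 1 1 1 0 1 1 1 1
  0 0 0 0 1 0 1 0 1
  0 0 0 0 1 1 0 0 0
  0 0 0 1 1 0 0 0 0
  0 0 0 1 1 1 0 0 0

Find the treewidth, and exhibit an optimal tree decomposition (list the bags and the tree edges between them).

Every bag has size at most 3, so the width is 3 − 1 = 2 and tw(G) ≤ 2. For the lower bound, the 3 vertices {1, 4, 5} are pairwise adjacent, and any tree decomposition puts a clique entirely inside one bag — forcing width ≥ 2. Therefore the treewidth is 2.

Treewidth 2.
One such decomposition:
Bags: B1 = {5, 6, 9}  B2 = {4, 5, 9}  B3 = {5, 6, 7}  B4 = {1, 4, 5}  B5 = {4, 5, 8}  B6 = {2, 4, 5}  B7 = {3, 4, 5}
Tree: B1–B2, B1–B3, B2–B4, B2–B5, B4–B6, B4–B7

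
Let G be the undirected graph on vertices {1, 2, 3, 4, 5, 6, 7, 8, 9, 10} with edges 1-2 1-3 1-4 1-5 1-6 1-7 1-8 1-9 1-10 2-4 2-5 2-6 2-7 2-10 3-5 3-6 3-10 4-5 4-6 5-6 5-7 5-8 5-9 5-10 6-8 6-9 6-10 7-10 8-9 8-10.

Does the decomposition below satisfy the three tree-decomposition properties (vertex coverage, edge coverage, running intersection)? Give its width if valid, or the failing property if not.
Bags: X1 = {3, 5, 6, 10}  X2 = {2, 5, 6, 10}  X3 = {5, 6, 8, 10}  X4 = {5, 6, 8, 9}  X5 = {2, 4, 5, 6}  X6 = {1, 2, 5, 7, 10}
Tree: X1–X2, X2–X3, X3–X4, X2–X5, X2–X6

A tree decomposition must satisfy three properties: every vertex lies in some bag; for every edge, both endpoints lie together in some bag; and for every vertex, the bags containing it form a connected subtree. Here edge (1,6) lies in no bag, so the decomposition is invalid.

No — edge (1,6) lies in no bag.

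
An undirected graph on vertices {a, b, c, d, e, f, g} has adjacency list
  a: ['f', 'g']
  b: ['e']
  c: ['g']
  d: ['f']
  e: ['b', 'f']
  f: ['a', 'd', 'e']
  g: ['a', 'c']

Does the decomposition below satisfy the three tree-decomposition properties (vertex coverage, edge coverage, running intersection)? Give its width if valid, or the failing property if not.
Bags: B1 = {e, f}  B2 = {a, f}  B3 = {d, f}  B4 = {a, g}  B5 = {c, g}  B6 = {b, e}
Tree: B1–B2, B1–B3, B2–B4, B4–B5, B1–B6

Vertex coverage: the bags together contain {a, b, c, d, e, f, g}, the full vertex set. Edge coverage: each edge of G has both endpoints in at least one bag. Running intersection: for every vertex, the bags containing it form a connected subtree. All three properties hold, so this is a valid tree decomposition of width max|bag| − 1 = 1, and hence tw(G) ≤ 1.

Yes; width 1.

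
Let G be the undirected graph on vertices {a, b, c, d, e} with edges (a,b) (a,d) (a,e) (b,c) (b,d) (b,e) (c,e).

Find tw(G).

2

A width-2 tree decomposition is:
Bags: B1 = {b, c, e}  B2 = {a, b, e}  B3 = {a, b, d}
Tree: B1–B2, B2–B3
Every bag has size at most 3, so the width is 3 − 1 = 2 and tw(G) ≤ 2. On the other hand G contains the 3-clique {a, b, d}. A clique must lie in a single bag of any decomposition, so no decomposition can have width below 2. The upper and lower bounds meet at 2, so that is the treewidth.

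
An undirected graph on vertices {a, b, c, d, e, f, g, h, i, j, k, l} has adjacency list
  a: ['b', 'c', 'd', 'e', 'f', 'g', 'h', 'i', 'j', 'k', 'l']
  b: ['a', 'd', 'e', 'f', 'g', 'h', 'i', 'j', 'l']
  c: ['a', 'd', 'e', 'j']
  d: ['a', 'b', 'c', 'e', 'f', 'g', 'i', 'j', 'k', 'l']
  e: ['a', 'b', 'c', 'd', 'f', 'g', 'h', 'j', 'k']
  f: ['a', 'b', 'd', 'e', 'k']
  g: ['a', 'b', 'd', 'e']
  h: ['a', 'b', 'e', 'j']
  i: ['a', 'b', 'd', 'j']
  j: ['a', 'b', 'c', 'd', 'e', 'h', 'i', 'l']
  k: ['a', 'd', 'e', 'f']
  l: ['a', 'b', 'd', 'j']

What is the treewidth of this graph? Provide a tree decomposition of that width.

Every bag has size at most 5, so the width is 5 − 1 = 4 and tw(G) ≤ 4. Conversely, {a, c, d, e, j} is a clique of size 5, and the vertices of any clique must share a bag in every tree decomposition; so some bag has ≥ 5 vertices and tw(G) ≥ 4. Combining the bounds, tw(G) = 4.

Treewidth 4.
One optimal decomposition is:
Bags: B1 = {a, b, e, h, j}  B2 = {a, b, d, e, j}  B3 = {a, b, d, e, f}  B4 = {a, d, e, f, k}  B5 = {a, b, d, j, l}  B6 = {a, c, d, e, j}  B7 = {a, b, d, e, g}  B8 = {a, b, d, i, j}
Tree: B1–B2, B2–B3, B3–B4, B2–B5, B2–B6, B2–B7, B5–B8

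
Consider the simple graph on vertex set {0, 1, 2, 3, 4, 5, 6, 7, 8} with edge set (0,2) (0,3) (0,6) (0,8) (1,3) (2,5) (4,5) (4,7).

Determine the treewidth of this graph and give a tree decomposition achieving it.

Treewidth 1.
One optimal decomposition is:
Bags: B1 = {0, 6}  B2 = {0, 2}  B3 = {0, 3}  B4 = {2, 5}  B5 = {1, 3}  B6 = {0, 8}  B7 = {4, 5}  B8 = {4, 7}
Tree: B1–B2, B2–B3, B2–B4, B3–B5, B3–B6, B4–B7, B7–B8

Every bag has size at most 2, so the width is 2 − 1 = 1 and tw(G) ≤ 1. G has an edge, so its treewidth is at least 1. Therefore the treewidth is 1.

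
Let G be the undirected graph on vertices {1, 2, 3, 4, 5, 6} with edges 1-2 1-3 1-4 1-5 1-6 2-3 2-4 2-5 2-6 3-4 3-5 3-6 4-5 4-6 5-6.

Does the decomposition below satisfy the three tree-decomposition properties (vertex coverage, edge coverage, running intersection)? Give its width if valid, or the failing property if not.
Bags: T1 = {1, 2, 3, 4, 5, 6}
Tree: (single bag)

Yes; width 5.

Every vertex of G appears in some bag (union = {1, 2, 3, 4, 5, 6}); every edge is covered by a bag; and for each vertex v the set of bags containing v is connected in the bag tree. The decomposition is therefore valid. The largest bag has 6 vertices, so the width is 5.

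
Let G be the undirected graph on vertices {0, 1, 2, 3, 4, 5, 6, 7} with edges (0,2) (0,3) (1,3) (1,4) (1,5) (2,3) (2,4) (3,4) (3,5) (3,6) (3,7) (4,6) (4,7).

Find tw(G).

2

A width-2 tree decomposition is:
Bags: B1 = {3, 4, 6}  B2 = {3, 4, 7}  B3 = {2, 3, 4}  B4 = {1, 3, 4}  B5 = {1, 3, 5}  B6 = {0, 2, 3}
Tree: B1–B2, B2–B3, B2–B4, B4–B5, B3–B6
The largest bag has 3 vertices, giving width 2; this decomposition certifies tw(G) ≤ 2. On the other hand G contains the 3-clique {0, 2, 3}. A clique must lie in a single bag of any decomposition, so no decomposition can have width below 2. The upper and lower bounds meet at 2, so that is the treewidth.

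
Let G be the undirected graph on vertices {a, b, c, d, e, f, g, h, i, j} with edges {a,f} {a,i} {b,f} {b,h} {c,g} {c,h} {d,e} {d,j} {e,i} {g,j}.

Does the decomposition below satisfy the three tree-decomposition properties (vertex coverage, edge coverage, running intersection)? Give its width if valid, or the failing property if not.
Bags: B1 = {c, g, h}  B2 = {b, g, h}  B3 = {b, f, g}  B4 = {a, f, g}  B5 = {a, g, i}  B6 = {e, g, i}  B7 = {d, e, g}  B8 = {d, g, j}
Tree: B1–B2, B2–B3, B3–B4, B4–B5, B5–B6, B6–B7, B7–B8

Vertex coverage: the bags together contain {a, b, c, d, e, f, g, h, i, j}, the full vertex set. Edge coverage: each edge of G has both endpoints in at least one bag. Running intersection: for every vertex, the bags containing it form a connected subtree. All three properties hold, so this is a valid tree decomposition of width max|bag| − 1 = 2, and hence tw(G) ≤ 2.

Yes; width 2.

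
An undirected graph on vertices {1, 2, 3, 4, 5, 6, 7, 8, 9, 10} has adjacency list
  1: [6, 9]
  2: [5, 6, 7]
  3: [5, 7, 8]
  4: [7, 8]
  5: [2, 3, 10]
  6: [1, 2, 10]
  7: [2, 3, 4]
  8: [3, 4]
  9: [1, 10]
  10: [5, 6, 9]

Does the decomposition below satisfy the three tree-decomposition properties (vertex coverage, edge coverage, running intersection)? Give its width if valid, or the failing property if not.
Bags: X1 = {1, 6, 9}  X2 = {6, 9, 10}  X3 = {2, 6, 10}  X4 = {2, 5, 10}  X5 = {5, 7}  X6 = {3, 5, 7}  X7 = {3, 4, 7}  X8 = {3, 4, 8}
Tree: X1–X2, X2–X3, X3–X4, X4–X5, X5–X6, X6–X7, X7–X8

No — edge (2,7) lies in no bag.

A tree decomposition must satisfy three properties: every vertex lies in some bag; for every edge, both endpoints lie together in some bag; and for every vertex, the bags containing it form a connected subtree. Here edge (2,7) lies in no bag, so the decomposition is invalid.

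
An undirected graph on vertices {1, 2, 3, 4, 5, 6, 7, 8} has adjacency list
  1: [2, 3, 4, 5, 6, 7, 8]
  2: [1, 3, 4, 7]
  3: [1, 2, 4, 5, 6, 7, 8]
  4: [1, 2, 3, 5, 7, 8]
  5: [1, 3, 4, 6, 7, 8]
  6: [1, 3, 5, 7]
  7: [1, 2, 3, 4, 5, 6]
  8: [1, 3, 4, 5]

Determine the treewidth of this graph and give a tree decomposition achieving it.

Every bag has size at most 5, so the width is 5 − 1 = 4 and tw(G) ≤ 4. For the lower bound, the 5 vertices {1, 2, 3, 4, 7} are pairwise adjacent, and any tree decomposition puts a clique entirely inside one bag — forcing width ≥ 4. Hence tw(G) = 4 exactly.

Treewidth 4.
One optimal decomposition is:
Bags: B1 = {1, 3, 4, 5, 8}  B2 = {1, 3, 4, 5, 7}  B3 = {1, 2, 3, 4, 7}  B4 = {1, 3, 5, 6, 7}
Tree: B1–B2, B2–B3, B2–B4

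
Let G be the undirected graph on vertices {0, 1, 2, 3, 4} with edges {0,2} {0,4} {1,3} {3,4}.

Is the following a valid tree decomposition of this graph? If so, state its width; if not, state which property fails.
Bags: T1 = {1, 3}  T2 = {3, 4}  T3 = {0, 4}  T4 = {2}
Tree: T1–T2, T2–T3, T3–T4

No — edge (0,2) lies in no bag.

A tree decomposition must satisfy three properties: every vertex lies in some bag; for every edge, both endpoints lie together in some bag; and for every vertex, the bags containing it form a connected subtree. Here edge (0,2) lies in no bag, so the decomposition is invalid.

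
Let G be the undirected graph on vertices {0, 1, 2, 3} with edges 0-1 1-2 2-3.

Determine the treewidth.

A width-1 tree decomposition is:
Bags: B1 = {1, 2}  B2 = {0, 1}  B3 = {2, 3}
Tree: B1–B2, B1–B3
Every bag has size at most 2, so the width is 2 − 1 = 1 and tw(G) ≤ 1. Any graph with an edge has treewidth ≥ 1, and G has the edge 1–2. Hence tw(G) = 1 exactly.

1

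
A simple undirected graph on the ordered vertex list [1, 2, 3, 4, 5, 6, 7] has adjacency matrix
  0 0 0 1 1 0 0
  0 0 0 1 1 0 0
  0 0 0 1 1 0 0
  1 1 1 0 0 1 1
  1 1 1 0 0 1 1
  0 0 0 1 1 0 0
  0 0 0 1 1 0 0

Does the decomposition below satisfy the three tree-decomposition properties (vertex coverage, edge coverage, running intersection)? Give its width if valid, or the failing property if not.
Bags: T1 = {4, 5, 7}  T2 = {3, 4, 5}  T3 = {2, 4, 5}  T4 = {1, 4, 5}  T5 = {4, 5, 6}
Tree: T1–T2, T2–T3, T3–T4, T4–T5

Checking the three conditions: (i) the bags cover all of {1, 2, 3, 4, 5, 6, 7}; (ii) for each edge, some bag contains both endpoints; (iii) the bags containing any fixed vertex form a subtree. All hold, so the decomposition is valid with width 3 − 1 = 2.

Yes; width 2.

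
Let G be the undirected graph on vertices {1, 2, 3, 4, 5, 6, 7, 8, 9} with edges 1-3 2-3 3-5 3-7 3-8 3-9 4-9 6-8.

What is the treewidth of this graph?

A width-1 tree decomposition is:
Bags: B1 = {3, 9}  B2 = {4, 9}  B3 = {3, 8}  B4 = {3, 5}  B5 = {2, 3}  B6 = {3, 7}  B7 = {1, 3}  B8 = {6, 8}
Tree: B1–B2, B1–B3, B3–B4, B4–B5, B5–B6, B3–B7, B3–B8
The largest bag has 2 vertices, giving width 1; this decomposition certifies tw(G) ≤ 1. G has an edge, so its treewidth is at least 1. Therefore the treewidth is 1.

1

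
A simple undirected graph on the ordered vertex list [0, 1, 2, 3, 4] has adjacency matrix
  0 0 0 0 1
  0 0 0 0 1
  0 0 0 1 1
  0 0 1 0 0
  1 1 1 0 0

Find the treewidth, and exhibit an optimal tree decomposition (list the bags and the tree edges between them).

Treewidth 1.
Bags: B1 = {0, 4}  B2 = {2, 4}  B3 = {2, 3}  B4 = {1, 4}
Tree: B1–B2, B2–B3, B2–B4

The largest bag has 2 vertices, giving width 1; this decomposition certifies tw(G) ≤ 1. Any graph with an edge has treewidth ≥ 1, and G has the edge 4–0. Therefore the treewidth is 1.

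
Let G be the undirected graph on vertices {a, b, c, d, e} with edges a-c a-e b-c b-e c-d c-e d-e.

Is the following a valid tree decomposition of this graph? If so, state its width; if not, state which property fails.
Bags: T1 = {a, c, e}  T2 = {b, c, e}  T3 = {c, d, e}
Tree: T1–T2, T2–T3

Every vertex of G appears in some bag (union = {a, b, c, d, e}); every edge is covered by a bag; and for each vertex v the set of bags containing v is connected in the bag tree. The decomposition is therefore valid. The largest bag has 3 vertices, so the width is 2.

Yes; width 2.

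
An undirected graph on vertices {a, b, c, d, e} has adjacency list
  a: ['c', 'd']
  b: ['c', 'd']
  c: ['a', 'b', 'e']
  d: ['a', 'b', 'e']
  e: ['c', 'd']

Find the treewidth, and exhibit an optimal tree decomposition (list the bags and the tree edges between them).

Treewidth 2.
Bags: B1 = {b, c, d}  B2 = {c, d, e}  B3 = {a, c, d}
Tree: B1–B2, B2–B3

The largest bag has 3 vertices, giving width 2; this decomposition certifies tw(G) ≤ 2. Since b–c–e–d–b is a cycle in G, G is not acyclic. Forests are exactly the graphs of treewidth ≤ 1, so tw(G) ≥ 2. Hence tw(G) = 2 exactly.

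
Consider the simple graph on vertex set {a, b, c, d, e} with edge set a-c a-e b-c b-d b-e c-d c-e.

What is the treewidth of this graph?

A width-2 tree decomposition is:
Bags: B1 = {b, c, e}  B2 = {a, c, e}  B3 = {b, c, d}
Tree: B1–B2, B1–B3
Each bag holds 3 vertices, so the decomposition has width 2, which upper-bounds the treewidth. For the lower bound, the 3 vertices {b, c, d} are pairwise adjacent, and any tree decomposition puts a clique entirely inside one bag — forcing width ≥ 2. The upper and lower bounds meet at 2, so that is the treewidth.

2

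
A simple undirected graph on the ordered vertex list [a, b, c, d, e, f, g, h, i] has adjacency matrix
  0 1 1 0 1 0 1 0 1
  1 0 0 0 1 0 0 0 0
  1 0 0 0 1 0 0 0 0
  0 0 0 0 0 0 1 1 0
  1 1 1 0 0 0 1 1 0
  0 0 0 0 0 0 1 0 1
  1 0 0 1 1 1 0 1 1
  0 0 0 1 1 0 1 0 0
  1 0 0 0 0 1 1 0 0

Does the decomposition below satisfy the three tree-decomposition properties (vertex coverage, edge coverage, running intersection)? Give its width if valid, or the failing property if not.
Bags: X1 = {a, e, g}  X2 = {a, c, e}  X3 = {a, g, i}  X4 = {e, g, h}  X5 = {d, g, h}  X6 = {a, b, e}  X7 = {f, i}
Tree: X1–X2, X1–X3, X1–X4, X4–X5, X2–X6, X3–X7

No — edge (g,f) lies in no bag.

A tree decomposition must satisfy three properties: every vertex lies in some bag; for every edge, both endpoints lie together in some bag; and for every vertex, the bags containing it form a connected subtree. Here edge (g,f) lies in no bag, so the decomposition is invalid.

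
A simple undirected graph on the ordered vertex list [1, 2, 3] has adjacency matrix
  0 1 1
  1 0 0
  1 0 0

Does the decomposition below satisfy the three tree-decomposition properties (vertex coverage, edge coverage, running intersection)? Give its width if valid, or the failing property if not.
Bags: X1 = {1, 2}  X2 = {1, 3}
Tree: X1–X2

Vertex coverage: the bags together contain {1, 2, 3}, the full vertex set. Edge coverage: each edge of G has both endpoints in at least one bag. Running intersection: for every vertex, the bags containing it form a connected subtree. All three properties hold, so this is a valid tree decomposition of width max|bag| − 1 = 1, and hence tw(G) ≤ 1.

Yes; width 1.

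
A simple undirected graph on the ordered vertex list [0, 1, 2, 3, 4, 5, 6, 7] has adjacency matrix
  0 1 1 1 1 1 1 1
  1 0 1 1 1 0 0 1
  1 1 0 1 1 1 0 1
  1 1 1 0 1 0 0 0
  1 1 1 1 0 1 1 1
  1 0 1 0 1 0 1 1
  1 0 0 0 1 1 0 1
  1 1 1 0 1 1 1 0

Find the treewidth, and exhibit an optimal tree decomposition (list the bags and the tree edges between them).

Treewidth 4.
One optimal decomposition is:
Bags: B1 = {0, 2, 4, 5, 7}  B2 = {0, 1, 2, 4, 7}  B3 = {0, 1, 2, 3, 4}  B4 = {0, 4, 5, 6, 7}
Tree: B1–B2, B2–B3, B1–B4

Each bag holds 5 vertices, so the decomposition has width 4, which upper-bounds the treewidth. For the lower bound, the 5 vertices {0, 1, 2, 3, 4} are pairwise adjacent, and any tree decomposition puts a clique entirely inside one bag — forcing width ≥ 4. Combining the bounds, tw(G) = 4.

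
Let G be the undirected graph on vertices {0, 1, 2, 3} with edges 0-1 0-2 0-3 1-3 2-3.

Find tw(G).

A width-2 tree decomposition is:
Bags: B1 = {0, 1, 3}  B2 = {0, 2, 3}
Tree: B1–B2
The largest bag has 3 vertices, giving width 2; this decomposition certifies tw(G) ≤ 2. For the lower bound, the 3 vertices {0, 1, 3} are pairwise adjacent, and any tree decomposition puts a clique entirely inside one bag — forcing width ≥ 2. Therefore the treewidth is 2.

2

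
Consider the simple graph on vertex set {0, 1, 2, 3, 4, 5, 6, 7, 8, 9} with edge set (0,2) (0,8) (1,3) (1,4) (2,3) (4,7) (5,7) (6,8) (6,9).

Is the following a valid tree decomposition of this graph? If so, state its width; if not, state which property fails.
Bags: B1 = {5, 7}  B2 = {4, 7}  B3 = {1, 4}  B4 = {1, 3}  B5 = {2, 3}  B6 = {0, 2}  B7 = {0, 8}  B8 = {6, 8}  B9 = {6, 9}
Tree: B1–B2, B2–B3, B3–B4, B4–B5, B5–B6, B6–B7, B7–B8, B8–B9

Yes; width 1.

Every vertex of G appears in some bag (union = {0, 1, 2, 3, 4, 5, 6, 7, 8, 9}); every edge is covered by a bag; and for each vertex v the set of bags containing v is connected in the bag tree. The decomposition is therefore valid. The largest bag has 2 vertices, so the width is 1.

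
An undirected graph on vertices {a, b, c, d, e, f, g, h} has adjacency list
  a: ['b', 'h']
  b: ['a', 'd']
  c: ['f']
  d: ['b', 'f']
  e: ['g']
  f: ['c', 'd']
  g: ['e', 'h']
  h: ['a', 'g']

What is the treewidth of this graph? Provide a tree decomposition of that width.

Every bag has size at most 2, so the width is 2 − 1 = 1 and tw(G) ≤ 1. Since G has at least one edge (e.g. e–g), it is not an edgeless graph, so tw(G) ≥ 1. Combining the bounds, tw(G) = 1.

Treewidth 1.
One optimal decomposition is:
Bags: B1 = {e, g}  B2 = {g, h}  B3 = {a, h}  B4 = {a, b}  B5 = {b, d}  B6 = {d, f}  B7 = {c, f}
Tree: B1–B2, B2–B3, B3–B4, B4–B5, B5–B6, B6–B7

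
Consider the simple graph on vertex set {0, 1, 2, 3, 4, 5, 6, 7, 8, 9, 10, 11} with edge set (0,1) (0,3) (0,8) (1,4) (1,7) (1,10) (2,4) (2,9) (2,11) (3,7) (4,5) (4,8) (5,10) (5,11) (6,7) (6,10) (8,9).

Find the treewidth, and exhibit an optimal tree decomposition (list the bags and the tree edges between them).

Treewidth 3.
One such decomposition:
Bags: B1 = {2, 8, 9, 11}  B2 = {2, 4, 8, 11}  B3 = {4, 5, 8, 11}  B4 = {0, 4, 5, 8}  B5 = {0, 1, 4, 5}  B6 = {0, 1, 5, 10}  B7 = {0, 1, 3, 10}  B8 = {1, 3, 7, 10}  B9 = {3, 6, 7, 10}
Tree: B1–B2, B2–B3, B3–B4, B4–B5, B5–B6, B6–B7, B7–B8, B8–B9

Each bag holds 4 vertices, so the decomposition has width 3, which upper-bounds the treewidth. For the lower bound: the 4 vertex sets {2,9,11}, {8}, {4}, {0,1,5,10} are disjoint, each induces a connected subgraph, and every pair is joined by at least one edge of G. Contracting each set to a single vertex therefore yields K_{4} as a minor, and since treewidth is minor-monotone, tw(G) ≥ tw(K_{4}) = 3. Hence tw(G) = 3 exactly.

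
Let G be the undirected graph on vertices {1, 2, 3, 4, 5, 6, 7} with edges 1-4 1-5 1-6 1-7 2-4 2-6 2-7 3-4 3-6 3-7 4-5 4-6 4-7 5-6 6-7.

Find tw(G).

3

A width-3 tree decomposition is:
Bags: B1 = {1, 4, 6, 7}  B2 = {2, 4, 6, 7}  B3 = {1, 4, 5, 6}  B4 = {3, 4, 6, 7}
Tree: B1–B2, B1–B3, B1–B4
Every bag has size at most 4, so the width is 4 − 1 = 3 and tw(G) ≤ 3. On the other hand G contains the 4-clique {1, 4, 5, 6}. A clique must lie in a single bag of any decomposition, so no decomposition can have width below 3. Therefore the treewidth is 3.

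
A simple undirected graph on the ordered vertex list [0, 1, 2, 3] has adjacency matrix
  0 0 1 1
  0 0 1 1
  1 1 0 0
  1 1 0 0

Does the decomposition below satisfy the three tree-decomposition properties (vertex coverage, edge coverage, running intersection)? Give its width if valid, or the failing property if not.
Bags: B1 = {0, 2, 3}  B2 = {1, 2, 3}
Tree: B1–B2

Yes; width 2.

Every vertex of G appears in some bag (union = {0, 1, 2, 3}); every edge is covered by a bag; and for each vertex v the set of bags containing v is connected in the bag tree. The decomposition is therefore valid. The largest bag has 3 vertices, so the width is 2.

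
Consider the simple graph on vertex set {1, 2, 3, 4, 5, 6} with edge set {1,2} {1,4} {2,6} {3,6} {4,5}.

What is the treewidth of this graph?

A width-1 tree decomposition is:
Bags: B1 = {4, 5}  B2 = {1, 4}  B3 = {1, 2}  B4 = {2, 6}  B5 = {3, 6}
Tree: B1–B2, B2–B3, B3–B4, B4–B5
The largest bag has 2 vertices, giving width 1; this decomposition certifies tw(G) ≤ 1. Since G has at least one edge (e.g. 5–4), it is not an edgeless graph, so tw(G) ≥ 1. The upper and lower bounds meet at 1, so that is the treewidth.

1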